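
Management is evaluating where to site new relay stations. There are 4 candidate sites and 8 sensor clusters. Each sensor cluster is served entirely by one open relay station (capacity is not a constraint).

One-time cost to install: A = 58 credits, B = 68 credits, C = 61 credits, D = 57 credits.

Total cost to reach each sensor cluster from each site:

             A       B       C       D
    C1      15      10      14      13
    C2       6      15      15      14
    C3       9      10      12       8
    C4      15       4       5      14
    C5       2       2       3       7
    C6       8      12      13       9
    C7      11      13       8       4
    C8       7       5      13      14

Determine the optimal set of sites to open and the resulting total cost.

Open A only; minimum total cost 131.

For any fixed open set, each sensor cluster goes to its cheapest open site; total = fixed + service.
{A}: C1→A 15, C2→A 6, C3→A 9, C4→A 15, C5→A 2, C6→A 8, C7→A 11, C8→A 7. Service 73; fixed 58; total 131.
{B}: C1→B 10, C2→B 15, C3→B 10, C4→B 4, C5→B 2, C6→B 12, C7→B 13, C8→B 5. Service 71; fixed 68; total 139.
{D}: C1→D 13, C2→D 14, C3→D 8, C4→D 14, C5→D 7, C6→D 9, C7→D 4, C8→D 14. Service 83; fixed 57; total 140.
{A, B, C, D}: service 47 + fixed 244 = 291
No other subset beats 131.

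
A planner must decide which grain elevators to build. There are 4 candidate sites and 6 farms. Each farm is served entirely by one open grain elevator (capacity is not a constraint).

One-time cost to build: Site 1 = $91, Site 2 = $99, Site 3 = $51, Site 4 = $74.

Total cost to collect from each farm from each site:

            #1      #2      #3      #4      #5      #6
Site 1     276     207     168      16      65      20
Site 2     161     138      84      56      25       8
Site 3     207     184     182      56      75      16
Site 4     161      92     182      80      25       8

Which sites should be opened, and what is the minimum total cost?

Open Site 2 only; minimum total cost 571.

For any fixed open set, each farm goes to its cheapest open site; total = fixed + service.
{Site 2}: #1→Site 2 161, #2→Site 2 138, #3→Site 2 84, #4→Site 2 56, #5→Site 2 25, #6→Site 2 8. Service 472; fixed 99; total 571.
{Site 2, Site 4}: service 426 + fixed 173 = 599
{Site 1, Site 2}: #1→Site 2 161, #2→Site 2 138, #3→Site 2 84, #4→Site 1 16, #5→Site 2 25, #6→Site 2 8. Service 432; fixed 190; total 622.
{Site 1, Site 2, Site 3, Site 4}: #1→Site 2 161, #2→Site 4 92, #3→Site 2 84, #4→Site 1 16, #5→Site 2 25, #6→Site 2 8. Service 386; fixed 315; total 701.
(All 15 nonempty subsets were checked; Site 2 only is lowest.)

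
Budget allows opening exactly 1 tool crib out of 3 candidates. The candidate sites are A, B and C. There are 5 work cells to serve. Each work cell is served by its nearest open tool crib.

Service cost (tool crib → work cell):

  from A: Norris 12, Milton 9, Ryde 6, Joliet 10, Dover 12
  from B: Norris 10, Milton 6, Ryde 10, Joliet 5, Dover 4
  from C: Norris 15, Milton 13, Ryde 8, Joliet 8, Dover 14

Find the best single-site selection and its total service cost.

Choose B only; total service cost 35.

With exactly 1 open, each work cell uses its cheapest among the chosen.
{B}: Norris→B 10, Milton→B 6, Ryde→B 10, Joliet→B 5, Dover→B 4. Service cost 35.
{A}: service cost 49
{C}: service cost 58
Among all 3 size-1 choices, {B} is lowest.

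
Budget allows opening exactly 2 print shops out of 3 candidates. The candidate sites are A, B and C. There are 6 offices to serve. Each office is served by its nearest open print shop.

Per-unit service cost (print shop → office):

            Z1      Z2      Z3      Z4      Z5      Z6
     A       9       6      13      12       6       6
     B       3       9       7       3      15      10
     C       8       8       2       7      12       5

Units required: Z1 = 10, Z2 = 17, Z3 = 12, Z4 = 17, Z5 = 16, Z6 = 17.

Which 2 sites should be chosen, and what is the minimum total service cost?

Choose A and B; total service cost 465.

With exactly 2 open, each office uses its cheapest among the chosen.
{A, B}: Z1→B 3·10=30, Z2→A 6·17=102, Z3→B 7·12=84, Z4→B 3·17=51, Z5→A 6·16=96, Z6→A 6·17=102. Service cost 465.
{A, C}: service cost 506
{B, C}: service cost 518
Among all 3 size-2 choices, {A, B} is lowest.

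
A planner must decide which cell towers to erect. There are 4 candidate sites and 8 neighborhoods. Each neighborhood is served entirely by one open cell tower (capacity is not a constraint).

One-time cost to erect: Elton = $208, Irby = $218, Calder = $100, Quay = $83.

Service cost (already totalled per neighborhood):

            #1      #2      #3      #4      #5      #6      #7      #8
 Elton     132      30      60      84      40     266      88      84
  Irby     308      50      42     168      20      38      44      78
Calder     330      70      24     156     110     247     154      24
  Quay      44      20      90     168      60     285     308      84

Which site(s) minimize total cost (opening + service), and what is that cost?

Open Irby and Quay; minimum total cost 755.

For any fixed open set, each neighborhood goes to its cheapest open site; total = fixed + service.
{Irby, Quay}: #1→Quay 44, #2→Quay 20, #3→Irby 42, #4→Irby 168, #5→Irby 20, #6→Irby 38, #7→Irby 44, #8→Irby 78. Service 454; fixed 301; total 755.
{Irby, Calder, Quay}: #1→Quay 44, #2→Quay 20, #3→Calder 24, #4→Calder 156, #5→Irby 20, #6→Irby 38, #7→Irby 44, #8→Calder 24. Service 370; fixed 401; total 771.
{Elton, Irby, Quay}: service 370 + fixed 509 = 879
{Elton, Irby, Calder, Quay}: service 298 + fixed 609 = 907
No other subset beats 755.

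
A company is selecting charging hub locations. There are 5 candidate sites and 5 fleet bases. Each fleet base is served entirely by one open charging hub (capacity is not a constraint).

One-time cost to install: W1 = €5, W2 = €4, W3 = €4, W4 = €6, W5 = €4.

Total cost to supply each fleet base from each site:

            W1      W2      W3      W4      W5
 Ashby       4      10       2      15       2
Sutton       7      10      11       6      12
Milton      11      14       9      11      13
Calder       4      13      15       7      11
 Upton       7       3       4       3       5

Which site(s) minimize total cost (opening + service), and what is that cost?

For any fixed open set, each fleet base goes to its cheapest open site; total = fixed + service.
{W1, W3}: Ashby→W3 2, Sutton→W1 7, Milton→W3 9, Calder→W1 4, Upton→W3 4. Service 26; fixed 9; total 35.
{W3, W4}: Ashby→W3 2, Sutton→W4 6, Milton→W3 9, Calder→W4 7, Upton→W4 3. Service 27; fixed 10; total 37.
{W1}: service 33 + fixed 5 = 38
{W1, W2, W3, W4, W5}: service 24 + fixed 23 = 47
No other subset beats 35.

Open W1 and W3; minimum total cost 35.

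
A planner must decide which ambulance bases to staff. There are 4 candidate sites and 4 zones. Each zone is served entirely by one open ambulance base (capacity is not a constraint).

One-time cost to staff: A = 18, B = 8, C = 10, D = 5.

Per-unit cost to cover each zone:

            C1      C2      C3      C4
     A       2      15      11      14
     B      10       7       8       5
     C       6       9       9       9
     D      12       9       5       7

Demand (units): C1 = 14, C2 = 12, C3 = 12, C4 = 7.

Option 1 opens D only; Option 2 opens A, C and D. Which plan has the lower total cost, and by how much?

Option 1: {D}: C1→D 12·14=168, C2→D 9·12=108, C3→D 5·12=60, C4→D 7·7=49. Service 385; fixed 5; total 390.
Option 2: {A, C, D}: C1→A 2·14=28, C2→C 9·12=108, C3→D 5·12=60, C4→D 7·7=49. Service 245; fixed 33; total 278.
Difference: |390 − 278| = 112.

Option 2 is cheaper by 112.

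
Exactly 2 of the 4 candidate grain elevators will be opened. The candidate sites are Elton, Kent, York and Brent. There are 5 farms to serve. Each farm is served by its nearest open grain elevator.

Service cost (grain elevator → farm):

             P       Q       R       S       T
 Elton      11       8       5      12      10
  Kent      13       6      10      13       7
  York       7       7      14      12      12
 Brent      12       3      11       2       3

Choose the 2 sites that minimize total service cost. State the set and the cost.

Choose Elton and Brent; total service cost 24.

With exactly 2 open, each farm uses its cheapest among the chosen.
{Elton, Brent}: P→Elton 11, Q→Brent 3, R→Elton 5, S→Brent 2, T→Brent 3. Service cost 24.
{York, Brent}: service cost 26
{Kent, Brent}: service cost 30
Among all 6 size-2 choices, {Elton, Brent} is lowest.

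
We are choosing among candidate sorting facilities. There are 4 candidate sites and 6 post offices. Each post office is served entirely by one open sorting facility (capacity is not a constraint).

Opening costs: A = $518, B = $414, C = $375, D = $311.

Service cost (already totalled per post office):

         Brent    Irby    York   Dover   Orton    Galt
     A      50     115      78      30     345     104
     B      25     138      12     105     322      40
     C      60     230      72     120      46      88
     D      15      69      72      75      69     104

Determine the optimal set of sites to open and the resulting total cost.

Open D only; minimum total cost 715.

For any fixed open set, each post office goes to its cheapest open site; total = fixed + service.
{D}: Brent→D 15, Irby→D 69, York→D 72, Dover→D 75, Orton→D 69, Galt→D 104. Service 404; fixed 311; total 715.
{C}: Brent→C 60, Irby→C 230, York→C 72, Dover→C 120, Orton→C 46, Galt→C 88. Service 616; fixed 375; total 991.
{B, D}: service 280 + fixed 725 = 1005
{A, B, C, D}: service 212 + fixed 1618 = 1830
No other subset beats 715.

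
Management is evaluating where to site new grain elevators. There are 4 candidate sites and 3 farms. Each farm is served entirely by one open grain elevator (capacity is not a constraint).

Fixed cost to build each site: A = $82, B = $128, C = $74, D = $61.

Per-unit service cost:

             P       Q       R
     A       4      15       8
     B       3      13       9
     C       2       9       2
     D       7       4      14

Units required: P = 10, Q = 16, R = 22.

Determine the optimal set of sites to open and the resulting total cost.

Open C and D; minimum total cost 263.

For any fixed open set, each farm goes to its cheapest open site; total = fixed + service.
{C, D}: P→C 2·10=20, Q→D 4·16=64, R→C 2·22=44. Service 128; fixed 135; total 263.
{C}: service 208 + fixed 74 = 282
{A, C, D}: service 128 + fixed 217 = 345
{A, B, C, D}: P→C 2·10=20, Q→D 4·16=64, R→C 2·22=44. Service 128; fixed 345; total 473.
(All 15 nonempty subsets were checked; C and D is lowest.)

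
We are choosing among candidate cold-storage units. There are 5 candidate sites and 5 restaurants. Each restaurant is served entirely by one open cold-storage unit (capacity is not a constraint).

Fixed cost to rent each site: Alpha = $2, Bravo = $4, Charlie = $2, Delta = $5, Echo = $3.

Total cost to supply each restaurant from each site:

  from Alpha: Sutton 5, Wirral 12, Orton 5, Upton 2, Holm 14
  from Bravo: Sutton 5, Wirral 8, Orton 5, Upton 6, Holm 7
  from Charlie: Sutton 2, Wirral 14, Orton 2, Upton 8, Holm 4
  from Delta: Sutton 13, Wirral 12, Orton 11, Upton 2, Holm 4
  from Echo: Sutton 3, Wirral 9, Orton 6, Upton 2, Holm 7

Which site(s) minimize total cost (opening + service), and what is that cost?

Open Charlie and Echo; minimum total cost 24.

For any fixed open set, each restaurant goes to its cheapest open site; total = fixed + service.
{Charlie, Echo}: Sutton→Charlie 2, Wirral→Echo 9, Orton→Charlie 2, Upton→Echo 2, Holm→Charlie 4. Service 19; fixed 5; total 24.
{Alpha, Bravo, Charlie}: Sutton→Charlie 2, Wirral→Bravo 8, Orton→Charlie 2, Upton→Alpha 2, Holm→Charlie 4. Service 18; fixed 8; total 26.
{Alpha, Charlie}: service 22 + fixed 4 = 26
{Alpha, Bravo, Charlie, Delta, Echo}: service 18 + fixed 16 = 34
No other subset beats 24.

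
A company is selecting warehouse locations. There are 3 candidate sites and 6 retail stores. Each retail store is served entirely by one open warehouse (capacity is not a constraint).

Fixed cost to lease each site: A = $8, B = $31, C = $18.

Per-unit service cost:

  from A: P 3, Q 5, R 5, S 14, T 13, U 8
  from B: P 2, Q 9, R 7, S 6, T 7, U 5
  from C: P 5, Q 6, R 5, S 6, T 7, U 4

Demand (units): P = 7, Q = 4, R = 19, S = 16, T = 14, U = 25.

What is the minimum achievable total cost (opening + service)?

For any fixed open set, each retail store goes to its cheapest open site; total = fixed + service.
{A, C}: P→A 3·7=21, Q→A 5·4=20, R→A 5·19=95, S→C 6·16=96, T→C 7·14=98, U→C 4·25=100. Service 430; fixed 26; total 456.
{C}: service 448 + fixed 18 = 466
{B, C}: service 427 + fixed 49 = 476
{A, B, C}: service 423 + fixed 57 = 480
(All 7 nonempty subsets were checked; A and C is lowest.)

Minimum total cost: 456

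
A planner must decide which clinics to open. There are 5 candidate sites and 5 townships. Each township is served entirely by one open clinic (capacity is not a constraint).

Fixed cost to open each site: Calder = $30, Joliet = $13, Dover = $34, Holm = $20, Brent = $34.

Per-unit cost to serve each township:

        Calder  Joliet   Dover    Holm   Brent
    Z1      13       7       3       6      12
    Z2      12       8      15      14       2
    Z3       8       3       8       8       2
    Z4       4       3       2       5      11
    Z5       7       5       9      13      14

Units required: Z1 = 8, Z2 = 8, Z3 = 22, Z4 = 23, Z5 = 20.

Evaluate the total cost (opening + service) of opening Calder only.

Total cost: 638

Each township is assigned to its cheapest site among the open ones.
{Calder}: Z1→Calder 13·8=104, Z2→Calder 12·8=96, Z3→Calder 8·22=176, Z4→Calder 4·23=92, Z5→Calder 7·20=140. Service 608; fixed 30; total 638.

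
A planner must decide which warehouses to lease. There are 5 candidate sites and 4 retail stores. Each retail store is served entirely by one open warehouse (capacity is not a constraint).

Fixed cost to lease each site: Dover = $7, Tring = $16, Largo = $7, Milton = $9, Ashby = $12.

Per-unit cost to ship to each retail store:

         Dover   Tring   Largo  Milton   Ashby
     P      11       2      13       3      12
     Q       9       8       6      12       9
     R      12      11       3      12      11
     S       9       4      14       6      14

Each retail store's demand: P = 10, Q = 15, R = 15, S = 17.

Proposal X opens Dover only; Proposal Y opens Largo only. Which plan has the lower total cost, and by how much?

Proposal Y is cheaper by 75.

Proposal X: {Dover}: P→Dover 11·10=110, Q→Dover 9·15=135, R→Dover 12·15=180, S→Dover 9·17=153. Service 578; fixed 7; total 585.
Proposal Y: {Largo}: P→Largo 13·10=130, Q→Largo 6·15=90, R→Largo 3·15=45, S→Largo 14·17=238. Service 503; fixed 7; total 510.
Difference: |585 − 510| = 75.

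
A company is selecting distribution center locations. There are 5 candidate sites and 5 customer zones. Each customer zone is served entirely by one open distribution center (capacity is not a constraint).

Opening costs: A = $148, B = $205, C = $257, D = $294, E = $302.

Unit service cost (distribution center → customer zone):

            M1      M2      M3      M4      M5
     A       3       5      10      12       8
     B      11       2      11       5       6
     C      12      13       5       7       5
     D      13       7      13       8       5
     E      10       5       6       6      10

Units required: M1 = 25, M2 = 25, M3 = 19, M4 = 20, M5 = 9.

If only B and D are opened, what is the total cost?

Total cost: 1178

Each customer zone is assigned to its cheapest site among the open ones.
{B, D}: M1→B 11·25=275, M2→B 2·25=50, M3→B 11·19=209, M4→B 5·20=100, M5→D 5·9=45. Service 679; fixed 499; total 1178.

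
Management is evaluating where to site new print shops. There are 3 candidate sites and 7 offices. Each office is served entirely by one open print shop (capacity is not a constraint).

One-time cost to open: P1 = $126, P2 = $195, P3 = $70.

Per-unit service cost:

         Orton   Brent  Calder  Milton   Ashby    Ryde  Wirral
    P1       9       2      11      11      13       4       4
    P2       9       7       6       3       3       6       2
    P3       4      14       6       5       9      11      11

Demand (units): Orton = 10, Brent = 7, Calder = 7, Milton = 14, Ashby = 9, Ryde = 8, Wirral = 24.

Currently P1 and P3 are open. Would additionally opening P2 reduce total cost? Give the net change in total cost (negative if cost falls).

No — net change +65 (cost rises by 65).

Current service cost with {P1, P3}: 375.
Adding P2: each office re-picks its cheapest; new service cost 245, saving 130.
Extra fixed cost: 195. Net change = 195 − 130 = 65.
(Totals: 571 → 636.)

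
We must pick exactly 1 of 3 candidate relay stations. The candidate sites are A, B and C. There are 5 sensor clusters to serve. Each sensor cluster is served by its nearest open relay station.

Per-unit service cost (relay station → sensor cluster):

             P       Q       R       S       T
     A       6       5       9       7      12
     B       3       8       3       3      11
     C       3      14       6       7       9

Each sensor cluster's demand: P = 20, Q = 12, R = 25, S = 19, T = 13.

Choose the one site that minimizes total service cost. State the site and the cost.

With exactly 1 open, each sensor cluster uses its cheapest among the chosen.
{B}: P→B 3·20=60, Q→B 8·12=96, R→B 3·25=75, S→B 3·19=57, T→B 11·13=143. Service cost 431.
{C}: service cost 628
{A}: service cost 694
Among all 3 size-1 choices, {B} is lowest.

Choose B only; total service cost 431.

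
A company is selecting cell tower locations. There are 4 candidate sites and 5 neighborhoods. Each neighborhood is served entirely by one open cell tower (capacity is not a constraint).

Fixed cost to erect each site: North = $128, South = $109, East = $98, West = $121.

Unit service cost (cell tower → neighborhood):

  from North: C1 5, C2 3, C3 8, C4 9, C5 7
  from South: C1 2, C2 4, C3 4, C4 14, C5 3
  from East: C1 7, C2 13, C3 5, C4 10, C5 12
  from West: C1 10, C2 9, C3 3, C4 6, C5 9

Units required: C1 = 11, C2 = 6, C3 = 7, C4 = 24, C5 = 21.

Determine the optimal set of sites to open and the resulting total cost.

For any fixed open set, each neighborhood goes to its cheapest open site; total = fixed + service.
{South, West}: C1→South 2·11=22, C2→South 4·6=24, C3→West 3·7=21, C4→West 6·24=144, C5→South 3·21=63. Service 274; fixed 230; total 504.
{South}: service 473 + fixed 109 = 582
{North, South}: service 347 + fixed 237 = 584
{North, South, East, West}: service 268 + fixed 456 = 724
No other subset beats 504.

Open South and West; minimum total cost 504.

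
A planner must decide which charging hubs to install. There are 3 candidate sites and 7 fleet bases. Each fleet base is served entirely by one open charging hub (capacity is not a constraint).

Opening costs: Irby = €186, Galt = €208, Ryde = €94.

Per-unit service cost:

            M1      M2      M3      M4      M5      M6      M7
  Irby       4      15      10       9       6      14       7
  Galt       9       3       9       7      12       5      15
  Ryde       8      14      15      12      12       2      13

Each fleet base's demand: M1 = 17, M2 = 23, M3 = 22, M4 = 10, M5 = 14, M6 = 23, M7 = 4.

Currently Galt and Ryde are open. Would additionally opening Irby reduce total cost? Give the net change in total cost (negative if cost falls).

Current service cost with {Galt, Ryde}: 739.
Adding Irby: each fleet base re-picks its cheapest; new service cost 563, saving 176.
Extra fixed cost: 186. Net change = 186 − 176 = 10.
(Totals: 1041 → 1051.)

No — net change +10 (cost rises by 10).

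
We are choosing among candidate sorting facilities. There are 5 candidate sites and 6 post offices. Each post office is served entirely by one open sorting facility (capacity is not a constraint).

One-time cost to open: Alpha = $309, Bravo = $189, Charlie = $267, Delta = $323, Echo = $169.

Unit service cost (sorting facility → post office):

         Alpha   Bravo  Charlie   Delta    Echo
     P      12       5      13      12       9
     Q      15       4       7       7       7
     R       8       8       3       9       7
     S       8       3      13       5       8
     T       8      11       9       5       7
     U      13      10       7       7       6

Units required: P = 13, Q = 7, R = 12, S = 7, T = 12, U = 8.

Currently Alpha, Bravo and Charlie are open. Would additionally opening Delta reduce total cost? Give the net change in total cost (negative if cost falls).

Current service cost with {Alpha, Bravo, Charlie}: 302.
Adding Delta: each post office re-picks its cheapest; new service cost 266, saving 36.
Extra fixed cost: 323. Net change = 323 − 36 = 287.
(Totals: 1067 → 1354.)

No — net change +287 (cost rises by 287).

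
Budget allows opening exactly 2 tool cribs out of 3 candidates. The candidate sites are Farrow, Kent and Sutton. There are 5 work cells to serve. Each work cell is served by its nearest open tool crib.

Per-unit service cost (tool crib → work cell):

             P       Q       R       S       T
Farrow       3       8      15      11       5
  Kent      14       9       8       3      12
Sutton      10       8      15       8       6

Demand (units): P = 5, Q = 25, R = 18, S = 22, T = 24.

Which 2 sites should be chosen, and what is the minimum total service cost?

With exactly 2 open, each work cell uses its cheapest among the chosen.
{Farrow, Kent}: P→Farrow 3·5=15, Q→Farrow 8·25=200, R→Kent 8·18=144, S→Kent 3·22=66, T→Farrow 5·24=120. Service cost 545.
{Kent, Sutton}: service cost 604
{Farrow, Sutton}: service cost 781
Among all 3 size-2 choices, {Farrow, Kent} is lowest.

Choose Farrow and Kent; total service cost 545.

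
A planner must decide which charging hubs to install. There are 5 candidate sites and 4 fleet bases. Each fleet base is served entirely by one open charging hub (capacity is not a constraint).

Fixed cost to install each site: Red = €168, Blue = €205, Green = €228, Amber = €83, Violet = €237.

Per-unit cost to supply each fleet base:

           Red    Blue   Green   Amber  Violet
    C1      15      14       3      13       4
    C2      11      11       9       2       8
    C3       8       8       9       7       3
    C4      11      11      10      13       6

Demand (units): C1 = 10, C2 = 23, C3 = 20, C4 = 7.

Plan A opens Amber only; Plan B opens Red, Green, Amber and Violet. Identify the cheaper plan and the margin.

Plan A: {Amber}: C1→Amber 13·10=130, C2→Amber 2·23=46, C3→Amber 7·20=140, C4→Amber 13·7=91. Service 407; fixed 83; total 490.
Plan B: {Red, Green, Amber, Violet}: C1→Green 3·10=30, C2→Amber 2·23=46, C3→Violet 3·20=60, C4→Violet 6·7=42. Service 178; fixed 716; total 894.
Difference: |490 − 894| = 404.

Plan A is cheaper by 404.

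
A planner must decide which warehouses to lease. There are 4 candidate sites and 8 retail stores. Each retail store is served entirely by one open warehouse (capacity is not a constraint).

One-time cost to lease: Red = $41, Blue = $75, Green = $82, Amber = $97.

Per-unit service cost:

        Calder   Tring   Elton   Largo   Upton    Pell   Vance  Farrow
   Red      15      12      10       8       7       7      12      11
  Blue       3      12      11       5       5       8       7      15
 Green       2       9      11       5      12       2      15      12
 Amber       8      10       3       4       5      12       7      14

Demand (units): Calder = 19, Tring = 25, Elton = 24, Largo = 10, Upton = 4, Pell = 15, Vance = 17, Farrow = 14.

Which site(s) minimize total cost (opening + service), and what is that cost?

For any fixed open set, each retail store goes to its cheapest open site; total = fixed + service.
{Green, Amber}: Calder→Green 2·19=38, Tring→Green 9·25=225, Elton→Amber 3·24=72, Largo→Amber 4·10=40, Upton→Amber 5·4=20, Pell→Green 2·15=30, Vance→Amber 7·17=119, Farrow→Green 12·14=168. Service 712; fixed 179; total 891.
{Red, Green, Amber}: service 698 + fixed 220 = 918
{Blue, Green, Amber}: service 712 + fixed 254 = 966
{Red, Blue, Green, Amber}: service 698 + fixed 295 = 993
No other subset beats 891.

Open Green and Amber; minimum total cost 891.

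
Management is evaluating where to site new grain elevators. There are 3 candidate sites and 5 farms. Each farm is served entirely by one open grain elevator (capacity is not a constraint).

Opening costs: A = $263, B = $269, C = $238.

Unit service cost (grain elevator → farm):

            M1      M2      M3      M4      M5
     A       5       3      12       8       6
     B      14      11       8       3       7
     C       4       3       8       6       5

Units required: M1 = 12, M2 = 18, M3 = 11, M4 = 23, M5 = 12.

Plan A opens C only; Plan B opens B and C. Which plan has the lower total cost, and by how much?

Plan A: {C}: M1→C 4·12=48, M2→C 3·18=54, M3→C 8·11=88, M4→C 6·23=138, M5→C 5·12=60. Service 388; fixed 238; total 626.
Plan B: {B, C}: M1→C 4·12=48, M2→C 3·18=54, M3→B 8·11=88, M4→B 3·23=69, M5→C 5·12=60. Service 319; fixed 507; total 826.
Difference: |626 − 826| = 200.

Plan A is cheaper by 200.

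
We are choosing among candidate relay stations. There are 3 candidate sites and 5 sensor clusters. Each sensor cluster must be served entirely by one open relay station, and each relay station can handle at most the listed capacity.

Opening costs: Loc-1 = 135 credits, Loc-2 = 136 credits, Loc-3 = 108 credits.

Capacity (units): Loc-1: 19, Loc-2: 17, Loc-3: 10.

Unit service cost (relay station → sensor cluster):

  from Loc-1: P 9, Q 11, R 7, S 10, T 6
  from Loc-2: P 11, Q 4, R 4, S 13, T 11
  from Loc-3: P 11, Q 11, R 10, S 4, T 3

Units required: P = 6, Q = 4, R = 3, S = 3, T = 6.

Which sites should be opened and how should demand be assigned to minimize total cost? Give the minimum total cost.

Minimum total cost: 368

Open {Loc-2, Loc-3}: P→Loc-2 11·6=66, Q→Loc-2 4·4=16, R→Loc-2 4·3=12, S→Loc-3 4·3=12, T→Loc-3 3·6=18.
Loads: Loc-2 carries 13/17, Loc-3 carries 9/10. Service 124; fixed 244; total 368.
Next best feasible plan costs 392.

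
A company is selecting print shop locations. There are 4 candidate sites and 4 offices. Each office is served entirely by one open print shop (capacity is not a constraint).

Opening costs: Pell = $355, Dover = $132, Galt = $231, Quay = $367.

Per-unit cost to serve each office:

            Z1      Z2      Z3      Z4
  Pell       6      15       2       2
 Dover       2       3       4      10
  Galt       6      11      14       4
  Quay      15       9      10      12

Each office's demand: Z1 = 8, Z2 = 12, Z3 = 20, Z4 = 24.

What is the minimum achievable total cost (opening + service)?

For any fixed open set, each office goes to its cheapest open site; total = fixed + service.
{Dover}: Z1→Dover 2·8=16, Z2→Dover 3·12=36, Z3→Dover 4·20=80, Z4→Dover 10·24=240. Service 372; fixed 132; total 504.
{Dover, Galt}: Z1→Dover 2·8=16, Z2→Dover 3·12=36, Z3→Dover 4·20=80, Z4→Galt 4·24=96. Service 228; fixed 363; total 591.
{Pell, Dover}: Z1→Dover 2·8=16, Z2→Dover 3·12=36, Z3→Pell 2·20=40, Z4→Pell 2·24=48. Service 140; fixed 487; total 627.
{Pell, Dover, Galt, Quay}: Z1→Dover 2·8=16, Z2→Dover 3·12=36, Z3→Pell 2·20=40, Z4→Pell 2·24=48. Service 140; fixed 1085; total 1225.
No other subset beats 504.

Minimum total cost: 504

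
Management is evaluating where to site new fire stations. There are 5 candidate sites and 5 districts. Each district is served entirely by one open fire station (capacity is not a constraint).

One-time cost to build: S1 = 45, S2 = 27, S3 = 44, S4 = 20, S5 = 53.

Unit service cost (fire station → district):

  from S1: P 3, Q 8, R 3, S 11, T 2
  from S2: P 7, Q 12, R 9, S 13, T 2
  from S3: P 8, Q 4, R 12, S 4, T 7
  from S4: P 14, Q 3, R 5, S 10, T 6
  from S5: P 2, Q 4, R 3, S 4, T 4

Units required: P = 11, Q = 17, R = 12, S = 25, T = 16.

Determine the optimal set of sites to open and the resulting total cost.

For any fixed open set, each district goes to its cheapest open site; total = fixed + service.
{S2, S5}: P→S5 2·11=22, Q→S5 4·17=68, R→S5 3·12=36, S→S5 4·25=100, T→S2 2·16=32. Service 258; fixed 80; total 338.
{S2, S4, S5}: service 241 + fixed 100 = 341
{S5}: service 290 + fixed 53 = 343
{S1, S2, S3, S4, S5}: service 241 + fixed 189 = 430
No other subset beats 338.

Open S2 and S5; minimum total cost 338.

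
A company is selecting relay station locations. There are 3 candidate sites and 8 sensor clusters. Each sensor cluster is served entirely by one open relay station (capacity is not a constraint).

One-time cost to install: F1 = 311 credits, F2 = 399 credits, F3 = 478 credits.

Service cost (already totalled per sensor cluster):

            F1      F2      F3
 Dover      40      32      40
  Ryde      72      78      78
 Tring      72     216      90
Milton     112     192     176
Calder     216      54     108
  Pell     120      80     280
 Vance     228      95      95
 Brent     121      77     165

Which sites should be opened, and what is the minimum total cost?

Open F2 only; minimum total cost 1223.

For any fixed open set, each sensor cluster goes to its cheapest open site; total = fixed + service.
{F2}: Dover→F2 32, Ryde→F2 78, Tring→F2 216, Milton→F2 192, Calder→F2 54, Pell→F2 80, Vance→F2 95, Brent→F2 77. Service 824; fixed 399; total 1223.
{F1}: service 981 + fixed 311 = 1292
{F1, F2}: Dover→F2 32, Ryde→F1 72, Tring→F1 72, Milton→F1 112, Calder→F2 54, Pell→F2 80, Vance→F2 95, Brent→F2 77. Service 594; fixed 710; total 1304.
{F1, F2, F3}: service 594 + fixed 1188 = 1782
No other subset beats 1223.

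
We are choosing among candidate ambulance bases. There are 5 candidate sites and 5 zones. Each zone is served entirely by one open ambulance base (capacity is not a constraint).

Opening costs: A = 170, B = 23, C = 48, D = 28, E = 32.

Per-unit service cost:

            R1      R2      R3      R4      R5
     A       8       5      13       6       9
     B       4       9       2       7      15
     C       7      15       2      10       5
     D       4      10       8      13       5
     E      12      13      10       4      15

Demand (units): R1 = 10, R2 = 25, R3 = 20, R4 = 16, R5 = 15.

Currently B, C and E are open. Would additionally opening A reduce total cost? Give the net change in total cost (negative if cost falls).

No — net change +70 (cost rises by 70).

Current service cost with {B, C, E}: 444.
Adding A: each zone re-picks its cheapest; new service cost 344, saving 100.
Extra fixed cost: 170. Net change = 170 − 100 = 70.
(Totals: 547 → 617.)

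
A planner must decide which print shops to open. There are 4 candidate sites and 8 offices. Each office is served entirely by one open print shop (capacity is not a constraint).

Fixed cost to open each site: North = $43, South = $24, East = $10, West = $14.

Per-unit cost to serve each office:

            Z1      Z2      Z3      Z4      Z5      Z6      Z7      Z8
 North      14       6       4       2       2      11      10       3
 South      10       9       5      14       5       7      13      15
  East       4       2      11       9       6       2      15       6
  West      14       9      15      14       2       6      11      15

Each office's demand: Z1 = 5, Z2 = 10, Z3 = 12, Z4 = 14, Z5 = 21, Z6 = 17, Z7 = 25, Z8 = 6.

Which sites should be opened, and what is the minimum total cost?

For any fixed open set, each office goes to its cheapest open site; total = fixed + service.
{North, East}: Z1→East 4·5=20, Z2→East 2·10=20, Z3→North 4·12=48, Z4→North 2·14=28, Z5→North 2·21=42, Z6→East 2·17=34, Z7→North 10·25=250, Z8→North 3·6=18. Service 460; fixed 53; total 513.
{North, East, West}: service 460 + fixed 67 = 527
{North, South, East}: Z1→East 4·5=20, Z2→East 2·10=20, Z3→North 4·12=48, Z4→North 2·14=28, Z5→North 2·21=42, Z6→East 2·17=34, Z7→North 10·25=250, Z8→North 3·6=18. Service 460; fixed 77; total 537.
{North, South, East, West}: service 460 + fixed 91 = 551
No other subset beats 513.

Open North and East; minimum total cost 513.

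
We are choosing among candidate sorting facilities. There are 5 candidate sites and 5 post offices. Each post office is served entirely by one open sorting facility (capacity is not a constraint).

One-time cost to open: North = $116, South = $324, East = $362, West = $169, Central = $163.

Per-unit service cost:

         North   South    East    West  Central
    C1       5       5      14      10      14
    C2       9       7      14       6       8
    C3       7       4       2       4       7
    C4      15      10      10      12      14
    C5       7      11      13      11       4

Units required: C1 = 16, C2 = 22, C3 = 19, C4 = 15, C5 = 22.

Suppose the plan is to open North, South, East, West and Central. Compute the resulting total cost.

Total cost: 1622

Each post office is assigned to its cheapest site among the open ones.
{North, South, East, West, Central}: C1→North 5·16=80, C2→West 6·22=132, C3→East 2·19=38, C4→South 10·15=150, C5→Central 4·22=88. Service 488; fixed 1134; total 1622.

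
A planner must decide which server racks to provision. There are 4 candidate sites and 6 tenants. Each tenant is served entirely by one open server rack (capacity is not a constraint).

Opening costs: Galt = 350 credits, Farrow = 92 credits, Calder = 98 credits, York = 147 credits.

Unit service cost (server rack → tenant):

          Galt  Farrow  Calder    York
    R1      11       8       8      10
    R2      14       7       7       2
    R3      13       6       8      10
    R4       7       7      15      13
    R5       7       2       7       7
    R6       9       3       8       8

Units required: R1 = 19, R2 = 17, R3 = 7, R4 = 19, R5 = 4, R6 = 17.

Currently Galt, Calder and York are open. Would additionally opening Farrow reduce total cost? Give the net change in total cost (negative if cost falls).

Yes — net change −27 (cost falls by 27).

Current service cost with {Galt, Calder, York}: 539.
Adding Farrow: each tenant re-picks its cheapest; new service cost 420, saving 119.
Extra fixed cost: 92. Net change = 92 − 119 = -27.
(Totals: 1134 → 1107.)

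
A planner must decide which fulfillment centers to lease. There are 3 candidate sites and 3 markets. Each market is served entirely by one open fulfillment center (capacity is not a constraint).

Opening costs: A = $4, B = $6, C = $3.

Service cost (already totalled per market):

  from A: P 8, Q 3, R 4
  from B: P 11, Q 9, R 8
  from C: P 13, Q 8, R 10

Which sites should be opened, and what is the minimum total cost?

Open A only; minimum total cost 19.

For any fixed open set, each market goes to its cheapest open site; total = fixed + service.
{A}: P→A 8, Q→A 3, R→A 4. Service 15; fixed 4; total 19.
{A, C}: P→A 8, Q→A 3, R→A 4. Service 15; fixed 7; total 22.
{A, B}: P→A 8, Q→A 3, R→A 4. Service 15; fixed 10; total 25.
{A, B, C}: P→A 8, Q→A 3, R→A 4. Service 15; fixed 13; total 28.
(All 7 nonempty subsets were checked; A only is lowest.)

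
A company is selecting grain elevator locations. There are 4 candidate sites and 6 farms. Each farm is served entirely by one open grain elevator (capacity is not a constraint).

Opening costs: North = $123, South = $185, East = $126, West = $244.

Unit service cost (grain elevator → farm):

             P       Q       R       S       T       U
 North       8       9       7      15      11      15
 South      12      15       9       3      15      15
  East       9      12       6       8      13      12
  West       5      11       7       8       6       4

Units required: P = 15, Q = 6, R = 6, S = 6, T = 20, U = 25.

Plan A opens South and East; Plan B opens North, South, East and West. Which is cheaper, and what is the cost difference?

Plan B is cheaper by 51.

Plan A: {South, East}: P→East 9·15=135, Q→East 12·6=72, R→East 6·6=36, S→South 3·6=18, T→East 13·20=260, U→East 12·25=300. Service 821; fixed 311; total 1132.
Plan B: {North, South, East, West}: P→West 5·15=75, Q→North 9·6=54, R→East 6·6=36, S→South 3·6=18, T→West 6·20=120, U→West 4·25=100. Service 403; fixed 678; total 1081.
Difference: |1132 − 1081| = 51.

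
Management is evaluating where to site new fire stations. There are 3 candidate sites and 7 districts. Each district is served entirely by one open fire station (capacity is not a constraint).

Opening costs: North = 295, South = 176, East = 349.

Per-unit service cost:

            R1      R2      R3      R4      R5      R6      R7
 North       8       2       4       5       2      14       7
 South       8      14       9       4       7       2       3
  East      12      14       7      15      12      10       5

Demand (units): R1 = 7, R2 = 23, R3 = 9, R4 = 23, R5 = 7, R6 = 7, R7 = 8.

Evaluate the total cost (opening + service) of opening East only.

Each district is assigned to its cheapest site among the open ones.
{East}: R1→East 12·7=84, R2→East 14·23=322, R3→East 7·9=63, R4→East 15·23=345, R5→East 12·7=84, R6→East 10·7=70, R7→East 5·8=40. Service 1008; fixed 349; total 1357.

Total cost: 1357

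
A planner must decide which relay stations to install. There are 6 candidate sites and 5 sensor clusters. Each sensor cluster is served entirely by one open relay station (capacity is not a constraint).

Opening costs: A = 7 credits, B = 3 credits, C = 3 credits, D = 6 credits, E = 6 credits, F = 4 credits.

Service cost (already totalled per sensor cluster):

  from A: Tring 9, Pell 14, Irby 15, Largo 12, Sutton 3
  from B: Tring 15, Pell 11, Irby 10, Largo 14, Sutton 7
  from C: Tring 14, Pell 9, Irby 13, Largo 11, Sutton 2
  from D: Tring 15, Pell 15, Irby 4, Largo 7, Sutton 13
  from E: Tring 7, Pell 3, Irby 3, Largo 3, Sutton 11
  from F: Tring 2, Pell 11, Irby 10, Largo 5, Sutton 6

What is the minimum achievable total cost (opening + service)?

Minimum total cost: 26

For any fixed open set, each sensor cluster goes to its cheapest open site; total = fixed + service.
{C, E, F}: Tring→F 2, Pell→E 3, Irby→E 3, Largo→E 3, Sutton→C 2. Service 13; fixed 13; total 26.
{C, E}: Tring→E 7, Pell→E 3, Irby→E 3, Largo→E 3, Sutton→C 2. Service 18; fixed 9; total 27.
{E, F}: service 17 + fixed 10 = 27
{A, B, C, D, E, F}: Tring→F 2, Pell→E 3, Irby→E 3, Largo→E 3, Sutton→C 2. Service 13; fixed 29; total 42.
No other subset beats 26.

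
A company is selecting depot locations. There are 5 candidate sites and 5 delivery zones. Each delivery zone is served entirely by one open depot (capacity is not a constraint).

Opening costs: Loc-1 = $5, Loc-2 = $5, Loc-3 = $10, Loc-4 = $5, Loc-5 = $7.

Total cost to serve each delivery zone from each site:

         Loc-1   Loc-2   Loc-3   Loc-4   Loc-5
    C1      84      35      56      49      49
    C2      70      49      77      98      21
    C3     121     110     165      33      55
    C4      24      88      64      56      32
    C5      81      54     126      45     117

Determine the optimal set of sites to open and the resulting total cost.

For any fixed open set, each delivery zone goes to its cheapest open site; total = fixed + service.
{Loc-1, Loc-2, Loc-4, Loc-5}: C1→Loc-2 35, C2→Loc-5 21, C3→Loc-4 33, C4→Loc-1 24, C5→Loc-4 45. Service 158; fixed 22; total 180.
{Loc-2, Loc-4, Loc-5}: C1→Loc-2 35, C2→Loc-5 21, C3→Loc-4 33, C4→Loc-5 32, C5→Loc-4 45. Service 166; fixed 17; total 183.
{Loc-1, Loc-4, Loc-5}: service 172 + fixed 17 = 189
{Loc-1, Loc-2, Loc-3, Loc-4, Loc-5}: service 158 + fixed 32 = 190
No other subset beats 180.

Open Loc-1, Loc-2, Loc-4 and Loc-5; minimum total cost 180.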